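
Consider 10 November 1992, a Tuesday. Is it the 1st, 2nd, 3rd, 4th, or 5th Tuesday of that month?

Day 10 falls in week ⌈10/7⌉ of the month.
Days 1–7 hold the 1st Tuesday, 8–14 the 2nd, 15–21 the 3rd, 22–28 the 4th, 29–31 the 5th.
10 is in the range for the 2nd.

2nd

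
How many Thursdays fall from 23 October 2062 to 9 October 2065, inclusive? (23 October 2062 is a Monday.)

23 October 2062 is a Monday; the first Thursday on or after it is 26 October 2062 (3 days later).
From 26 October 2062 to 9 October 2065: 66 + 365 + 366 + 282 = 1079 days (rest of 2062, 2063, 2064, to 9 October 2065 in 2065).
1079 ÷ 7 = 154 full weeks with remainder 1, so 154 more Thursdays after the first → 155.

155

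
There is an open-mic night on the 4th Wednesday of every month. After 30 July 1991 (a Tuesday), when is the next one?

July 1991 starts on a Monday; its first Wednesday is the 3rd, so the 4th Wednesday is the 24th — 24 July 1991.
That is not after 30 July 1991, so look at August 1991.
August 1991 starts on a Thursday; its first Wednesday is the 7th, so the 4th Wednesday is the 28th — 28 August 1991.

28 August 1991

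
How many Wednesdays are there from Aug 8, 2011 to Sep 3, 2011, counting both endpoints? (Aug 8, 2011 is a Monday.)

4

Aug 8, 2011 is a Monday; the first Wednesday on or after it is Aug 10, 2011 (2 days later).
From Aug 10, 2011 to Sep 3, 2011: 21 + 3 = 24 days (rest of Aug, Sep).
24 ÷ 7 = 3 full weeks with remainder 3, so 3 more Wednesdays after the first → 4.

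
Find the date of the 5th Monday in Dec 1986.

Dec 29, 1986

Dec 1986 begins on a Monday, so the first Monday is Dec 1.
The 5th Monday is 4 weeks later: 1 + 28 = 29.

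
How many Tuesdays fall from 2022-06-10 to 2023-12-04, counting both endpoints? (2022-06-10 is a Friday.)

77

2022-06-10 is a Friday; the first Tuesday on or after it is 2022-06-14 (4 days later).
From 2022-06-14 to 2023-12-04: 200 + 338 = 538 days (rest of 2022, to 2023-12-04 in 2023).
538 ÷ 7 = 76 full weeks with remainder 6, so 76 more Tuesdays after the first → 77.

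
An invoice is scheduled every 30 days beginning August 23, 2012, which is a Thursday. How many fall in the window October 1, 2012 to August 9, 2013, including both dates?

10

Occurrences land 30·i days after August 23, 2012 for i = 0, 1, 2, …
October 1, 2012 is 39 days after the start; 39 ÷ 30 = 1 remainder 9; since the remainder is 9, round up to i = 2. First occurrence in the window: #3 on October 22, 2012 (2×30 = 60 days in).
August 9, 2013 is 351 days after the start; 351 ÷ 30 = 11 remainder 21. Last occurrence in the window: #12 on July 19, 2013.
Occurrences #3 through #12: 10 in total.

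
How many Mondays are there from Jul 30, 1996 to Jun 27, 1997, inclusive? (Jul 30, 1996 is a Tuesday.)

47

Jul 30, 1996 is a Tuesday; the first Monday on or after it is Aug 5, 1996 (6 days later).
From Aug 5, 1996 to Jun 27, 1997: 26 + 30 + 31 + 30 + 31 + 31 + 28 + 31 + 30 + 31 + 27 = 326 days (rest of Aug, Sep, Oct, Nov, Dec, Jan, Feb, Mar, Apr, May, Jun).
326 ÷ 7 = 46 full weeks with remainder 4, so 46 more Mondays after the first → 47.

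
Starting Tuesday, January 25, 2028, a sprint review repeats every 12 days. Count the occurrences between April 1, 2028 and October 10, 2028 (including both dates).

16

Occurrences land 12·i days after January 25, 2028 for i = 0, 1, 2, …
April 1, 2028 is 67 days after the start; 67 ÷ 12 = 5 remainder 7; since the remainder is 7, round up to i = 6. First occurrence in the window: #7 on April 6, 2028 (6×12 = 72 days in).
October 10, 2028 is 259 days after the start; 259 ÷ 12 = 21 remainder 7. Last occurrence in the window: #22 on October 3, 2028.
Occurrences #7 through #22: 16 in total.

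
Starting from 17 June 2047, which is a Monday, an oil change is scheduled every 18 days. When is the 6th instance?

15 September 2047

The 6th occurrence is 5 intervals after the first: 5 × 18 = 90 days after 17 June 2047.
June has 30 days — 13 days to the end of June leaves 77.
July has 31 days (46 left).
August has 31 days (15 left).
15 days into September → 15 September 2047.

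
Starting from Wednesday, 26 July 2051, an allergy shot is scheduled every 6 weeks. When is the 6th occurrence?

21 February 2052

The 6th occurrence is 5 intervals after the first: 5 × 42 = 210 days after 26 July 2051.
July has 31 days — 5 days to the end of July leaves 205.
August has 31 days (174 left).
September has 30 days (144 left).
October has 31 days (113 left).
November has 30 days (83 left).
December has 31 days (52 left).
January has 31 days (21 left).
21 days into February → 21 February 2052.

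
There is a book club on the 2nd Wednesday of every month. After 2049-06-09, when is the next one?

2049-07-14

June 2049 starts on a Tuesday; its first Wednesday is the 2nd, so the 2nd Wednesday is the 9th — 2049-06-09.
That is not after 2049-06-09, so look at July 2049.
July 2049 starts on a Thursday; its first Wednesday is the 7th, so the 2nd Wednesday is the 14th — 2049-07-14.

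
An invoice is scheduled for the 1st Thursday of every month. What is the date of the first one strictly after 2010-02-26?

2010-03-04

February 2010 starts on a Monday, so its 1st Thursday is 2010-02-04 (3 days in).
That is not after 2010-02-26, so look at March 2010.
March 2010 starts on a Monday, so its 1st Thursday is 2010-03-04 (3 days in).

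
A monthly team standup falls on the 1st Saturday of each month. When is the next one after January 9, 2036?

January 2036 starts on a Tuesday, so its 1st Saturday is January 5, 2036 (4 days in).
That is not after January 9, 2036, so look at February 2036.
February 2036 starts on a Friday, so its 1st Saturday is February 2, 2036 (1 day in).

February 2, 2036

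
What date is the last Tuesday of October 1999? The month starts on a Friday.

October 1999 begins on a Friday, so the first Tuesday is October 5 (4 days later).
October 1999 has 31 days. Adding weeks: 5, 12, 19, 26 — the last one ≤ 31 is the 26th.

26 October 1999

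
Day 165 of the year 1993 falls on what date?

Jun 14, 1993

Jan has 31 days (165 − 31 = 134 remain).
Feb has 28 days (134 − 28 = 106 remain).
Mar has 31 days (106 − 31 = 75 remain).
Apr has 30 days (75 − 30 = 45 remain).
May has 31 days (45 − 31 = 14 remain).
14 into Jun → Jun 14.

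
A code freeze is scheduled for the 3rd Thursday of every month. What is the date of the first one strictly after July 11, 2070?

July 17, 2070

July 2070 starts on a Tuesday; its first Thursday is the 3rd, so the 3rd Thursday is the 17th — July 17, 2070.
July 17, 2070 is after July 11, 2070, so that is the next one.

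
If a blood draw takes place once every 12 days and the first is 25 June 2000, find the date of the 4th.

31 July 2000

The 4th occurrence is 3 intervals after the first: 3 × 12 = 36 days after 25 June 2000.
June has 30 days — 5 days to the end of June leaves 31.
31 days into July → 31 July 2000.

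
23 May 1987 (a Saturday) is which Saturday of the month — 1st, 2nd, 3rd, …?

4th

Day 23 falls in week ⌈23/7⌉ of the month.
Days 1–7 hold the 1st Saturday, 8–14 the 2nd, 15–21 the 3rd, 22–28 the 4th, 29–31 the 5th.
23 is in the range for the 4th.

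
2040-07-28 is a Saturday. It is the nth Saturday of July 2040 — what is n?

Day 28 falls in week ⌈28/7⌉ of the month.
Days 1–7 hold the 1st Saturday, 8–14 the 2nd, 15–21 the 3rd, 22–28 the 4th, 29–31 the 5th.
28 is in the range for the 4th.

4th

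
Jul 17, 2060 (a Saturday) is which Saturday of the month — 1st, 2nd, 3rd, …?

Day 17 falls in week ⌈17/7⌉ of the month.
Days 1–7 hold the 1st Saturday, 8–14 the 2nd, 15–21 the 3rd, 22–28 the 4th, 29–31 the 5th.
17 is in the range for the 3rd.

3rd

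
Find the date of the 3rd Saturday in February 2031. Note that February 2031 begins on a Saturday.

February 2031 begins on a Saturday, so the first Saturday is February 1.
The 3rd Saturday is 2 weeks later: 1 + 14 = 15.

15 February 2031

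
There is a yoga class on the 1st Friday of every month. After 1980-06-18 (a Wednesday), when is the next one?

June 1980 starts on a Sunday, so its 1st Friday is 1980-06-06 (5 days in).
That is not after 1980-06-18, so look at July 1980.
July 1980 starts on a Tuesday, so its 1st Friday is 1980-07-04 (3 days in).

1980-07-04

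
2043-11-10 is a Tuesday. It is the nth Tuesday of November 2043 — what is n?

Day 10 falls in week ⌈10/7⌉ of the month.
Days 1–7 hold the 1st Tuesday, 8–14 the 2nd, 15–21 the 3rd, 22–28 the 4th, 29–31 the 5th.
10 is in the range for the 2nd.

2nd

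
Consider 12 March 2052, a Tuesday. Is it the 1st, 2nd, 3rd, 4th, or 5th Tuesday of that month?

2nd

Day 12 falls in week ⌈12/7⌉ of the month.
Days 1–7 hold the 1st Tuesday, 8–14 the 2nd, 15–21 the 3rd, 22–28 the 4th, 29–31 the 5th.
12 is in the range for the 2nd.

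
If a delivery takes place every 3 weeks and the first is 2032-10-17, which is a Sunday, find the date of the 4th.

2032-12-19

The 4th occurrence is 3 intervals after the first: 3 × 21 = 63 days after 2032-10-17.
October has 31 days — 14 days to the end of October leaves 49.
November has 30 days (19 left).
19 days into December → 2032-12-19.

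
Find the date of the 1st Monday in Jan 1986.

The first Monday of Jan 1986 is Jan 6.

Jan 6, 1986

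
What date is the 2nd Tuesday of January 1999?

12 January 1999

The first Tuesday of January 1999 is January 5.
The 2nd Tuesday is 1 weeks later: 5 + 7 = 12.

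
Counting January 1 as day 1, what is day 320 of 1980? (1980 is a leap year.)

January has 31 days (320 − 31 = 289 remain).
February has 29 days (289 − 29 = 260 remain).
March has 31 days (260 − 31 = 229 remain).
April has 30 days (229 − 30 = 199 remain).
May has 31 days (199 − 31 = 168 remain).
June has 30 days (168 − 30 = 138 remain).
July has 31 days (138 − 31 = 107 remain).
August has 31 days (107 − 31 = 76 remain).
September has 30 days (76 − 30 = 46 remain).
October has 31 days (46 − 31 = 15 remain).
15 into November → November 15.

1980-11-15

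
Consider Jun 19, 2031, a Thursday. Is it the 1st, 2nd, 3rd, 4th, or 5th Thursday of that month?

Day 19 falls in week ⌈19/7⌉ of the month.
Days 1–7 hold the 1st Thursday, 8–14 the 2nd, 15–21 the 3rd, 22–28 the 4th, 29–31 the 5th.
19 is in the range for the 3rd.

3rd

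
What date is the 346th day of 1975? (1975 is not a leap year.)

Dec 12, 1975

Jan has 31 days (346 − 31 = 315 remain).
Feb has 28 days (315 − 28 = 287 remain).
Mar has 31 days (287 − 31 = 256 remain).
Apr has 30 days (256 − 30 = 226 remain).
May has 31 days (226 − 31 = 195 remain).
Jun has 30 days (195 − 30 = 165 remain).
Jul has 31 days (165 − 31 = 134 remain).
Aug has 31 days (134 − 31 = 103 remain).
Sep has 30 days (103 − 30 = 73 remain).
Oct has 31 days (73 − 31 = 42 remain).
Nov has 30 days (42 − 30 = 12 remain).
12 into Dec → Dec 12.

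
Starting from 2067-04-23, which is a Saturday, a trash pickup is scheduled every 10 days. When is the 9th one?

The 9th occurrence is 8 intervals after the first: 8 × 10 = 80 days after 2067-04-23.
April has 30 days — 7 days to the end of April leaves 73.
May has 31 days (42 left).
June has 30 days (12 left).
12 days into July → 2067-07-12.

2067-07-12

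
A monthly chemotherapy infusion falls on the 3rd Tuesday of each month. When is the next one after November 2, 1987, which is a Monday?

November 1987 starts on a Sunday; its first Tuesday is the 3rd, so the 3rd Tuesday is the 17th — November 17, 1987.
November 17, 1987 is after November 2, 1987, so that is the next one.

November 17, 1987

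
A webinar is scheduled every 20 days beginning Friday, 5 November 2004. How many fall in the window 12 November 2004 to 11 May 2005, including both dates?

Occurrences land 20·i days after 5 November 2004 for i = 0, 1, 2, …
12 November 2004 is 7 days after the start; 7 ÷ 20 = 0 remainder 7; since the remainder is 7, round up to i = 1. First occurrence in the window: #2 on 25 November 2004 (1×20 = 20 days in).
11 May 2005 is 187 days after the start; 187 ÷ 20 = 9 remainder 7. Last occurrence in the window: #10 on 4 May 2005.
Occurrences #2 through #10: 9 in total.

9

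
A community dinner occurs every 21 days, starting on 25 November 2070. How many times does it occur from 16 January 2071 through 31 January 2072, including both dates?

Occurrences land 21·i days after 25 November 2070 for i = 0, 1, 2, …
16 January 2071 is 52 days after the start; 52 ÷ 21 = 2 remainder 10; since the remainder is 10, round up to i = 3. First occurrence in the window: #4 on 27 January 2071 (3×21 = 63 days in).
31 January 2072 is 432 days after the start; 432 ÷ 21 = 20 remainder 12. Last occurrence in the window: #21 on 19 January 2072.
Occurrences #4 through #21: 18 in total.

18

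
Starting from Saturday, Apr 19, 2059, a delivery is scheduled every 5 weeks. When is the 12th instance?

The 12th occurrence is 11 intervals after the first: 11 × 35 = 385 days after Apr 19, 2059.
Apr has 30 days — 11 days to the end of Apr leaves 374.
May has 31 days (343 left).
Jun has 30 days (313 left).
Jul has 31 days (282 left).
Aug has 31 days (251 left).
Sep has 30 days (221 left).
Oct has 31 days (190 left).
Nov has 30 days (160 left).
Dec has 31 days (129 left).
Jan has 31 days (98 left).
Feb has 29 days (69 left).
Mar has 31 days (38 left).
Apr has 30 days (8 left).
8 days into May → May 8, 2060.

May 8, 2060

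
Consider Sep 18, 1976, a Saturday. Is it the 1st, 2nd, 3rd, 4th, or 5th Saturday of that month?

3rd

Day 18 falls in week ⌈18/7⌉ of the month.
Days 1–7 hold the 1st Saturday, 8–14 the 2nd, 15–21 the 3rd, 22–28 the 4th, 29–31 the 5th.
18 is in the range for the 3rd.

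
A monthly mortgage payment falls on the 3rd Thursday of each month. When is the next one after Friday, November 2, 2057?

November 2057 starts on a Thursday; its first Thursday is the 1st, so the 3rd Thursday is the 15th — November 15, 2057.
November 15, 2057 is after November 2, 2057, so that is the next one.

November 15, 2057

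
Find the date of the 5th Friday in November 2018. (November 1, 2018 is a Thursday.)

2018-11-30

November 2018 begins on a Thursday, so the first Friday is November 2 (1 day later).
The 5th Friday is 4 weeks later: 2 + 28 = 30.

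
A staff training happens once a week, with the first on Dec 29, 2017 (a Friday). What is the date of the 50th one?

Dec 7, 2018

The 50th occurrence is 49 intervals after the first: 49 × 7 = 343 days after Dec 29, 2017.
Dec has 31 days — 2 days to the end of Dec leaves 341.
Jan has 31 days (310 left).
Feb has 28 days (282 left).
Mar has 31 days (251 left).
Apr has 30 days (221 left).
May has 31 days (190 left).
Jun has 30 days (160 left).
Jul has 31 days (129 left).
Aug has 31 days (98 left).
Sep has 30 days (68 left).
Oct has 31 days (37 left).
Nov has 30 days (7 left).
7 days into Dec → Dec 7, 2018.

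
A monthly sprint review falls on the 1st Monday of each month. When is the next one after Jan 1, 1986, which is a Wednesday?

Jan 6, 1986

Jan 1986 starts on a Wednesday, so its 1st Monday is Jan 6, 1986 (5 days in).
Jan 6, 1986 is after Jan 1, 1986, so that is the next one.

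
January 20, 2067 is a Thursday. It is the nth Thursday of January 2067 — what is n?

Day 20 falls in week ⌈20/7⌉ of the month.
Days 1–7 hold the 1st Thursday, 8–14 the 2nd, 15–21 the 3rd, 22–28 the 4th, 29–31 the 5th.
20 is in the range for the 3rd.

3rd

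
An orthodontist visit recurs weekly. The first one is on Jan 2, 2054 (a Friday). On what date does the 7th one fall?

Feb 13, 2054

The 7th occurrence is 6 intervals after the first: 6 × 7 = 42 days after Jan 2, 2054.
Jan has 31 days — 29 days to the end of Jan leaves 13.
13 days into Feb → Feb 13, 2054.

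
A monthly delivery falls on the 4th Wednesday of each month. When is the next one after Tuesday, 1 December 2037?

23 December 2037

December 2037 starts on a Tuesday; its first Wednesday is the 2nd, so the 4th Wednesday is the 23rd — 23 December 2037.
23 December 2037 is after 1 December 2037, so that is the next one.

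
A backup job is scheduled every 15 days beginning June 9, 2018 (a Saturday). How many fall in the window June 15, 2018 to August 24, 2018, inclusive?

Occurrences land 15·i days after June 9, 2018 for i = 0, 1, 2, …
June 15, 2018 is 6 days after the start; 6 ÷ 15 = 0 remainder 6; since the remainder is 6, round up to i = 1. First occurrence in the window: #2 on June 24, 2018 (1×15 = 15 days in).
August 24, 2018 is 76 days after the start; 76 ÷ 15 = 5 remainder 1. Last occurrence in the window: #6 on August 23, 2018.
Occurrences #2 through #6: 5 in total.

5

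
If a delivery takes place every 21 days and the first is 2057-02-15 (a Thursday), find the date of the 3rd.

The 3rd occurrence is 2 intervals after the first: 2 × 21 = 42 days after 2057-02-15.
February has 28 days — 13 days to the end of February leaves 29.
29 days into March → 2057-03-29.

2057-03-29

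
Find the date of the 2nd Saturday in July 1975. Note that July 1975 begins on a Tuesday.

July 1975 begins on a Tuesday, so the first Saturday is July 5 (4 days later).
The 2nd Saturday is 1 weeks later: 5 + 7 = 12.

1975-07-12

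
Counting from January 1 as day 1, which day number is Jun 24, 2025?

175

Days in months before Jun: 31 + 28 + 31 + 30 + 31 = 151.
Plus 24 days into Jun → day 175.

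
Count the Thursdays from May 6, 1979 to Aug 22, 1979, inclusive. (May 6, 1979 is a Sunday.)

May 6, 1979 is a Sunday; the first Thursday on or after it is May 10, 1979 (4 days later).
From May 10, 1979 to Aug 22, 1979: 21 + 30 + 31 + 22 = 104 days (rest of May, Jun, Jul, Aug).
104 ÷ 7 = 14 full weeks with remainder 6, so 14 more Thursdays after the first → 15.

15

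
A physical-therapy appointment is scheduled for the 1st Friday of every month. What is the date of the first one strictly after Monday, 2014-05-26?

May 2014 starts on a Thursday, so its 1st Friday is 2014-05-02 (1 day in).
That is not after 2014-05-26, so look at June 2014.
June 2014 starts on a Sunday, so its 1st Friday is 2014-06-06 (5 days in).

2014-06-06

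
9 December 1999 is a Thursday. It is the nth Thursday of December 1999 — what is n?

2nd

Day 9 falls in week ⌈9/7⌉ of the month.
Days 1–7 hold the 1st Thursday, 8–14 the 2nd, 15–21 the 3rd, 22–28 the 4th, 29–31 the 5th.
9 is in the range for the 2nd.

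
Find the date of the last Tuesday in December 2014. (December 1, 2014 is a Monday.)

December 2014 begins on a Monday, so the first Tuesday is December 2 (1 day later).
December 2014 has 31 days. Adding weeks: 2, 9, 16, 23, 30 — the last one ≤ 31 is the 30th.

30 December 2014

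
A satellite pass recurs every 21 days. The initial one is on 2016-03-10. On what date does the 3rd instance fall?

The 3rd occurrence is 2 intervals after the first: 2 × 21 = 42 days after 2016-03-10.
March has 31 days — 21 days to the end of March leaves 21.
21 days into April → 2016-04-21.

2016-04-21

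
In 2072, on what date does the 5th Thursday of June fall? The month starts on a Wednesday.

June 30, 2072

June 2072 begins on a Wednesday, so the first Thursday is June 2 (1 day later).
The 5th Thursday is 4 weeks later: 2 + 28 = 30.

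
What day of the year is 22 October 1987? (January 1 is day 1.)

Days in months before October: 31 + 28 + 31 + 30 + 31 + 30 + 31 + 31 + 30 = 273.
Plus 22 days into October → day 295.

295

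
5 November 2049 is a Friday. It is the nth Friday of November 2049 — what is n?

1st

Day 5 falls in week ⌈5/7⌉ of the month.
Days 1–7 hold the 1st Friday, 8–14 the 2nd, 15–21 the 3rd, 22–28 the 4th, 29–31 the 5th.
5 is in the range for the 1st.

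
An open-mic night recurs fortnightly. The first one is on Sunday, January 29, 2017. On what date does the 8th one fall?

May 7, 2017

The 8th occurrence is 7 intervals after the first: 7 × 14 = 98 days after January 29, 2017.
January has 31 days — 2 days to the end of January leaves 96.
February has 28 days (68 left).
March has 31 days (37 left).
April has 30 days (7 left).
7 days into May → May 7, 2017.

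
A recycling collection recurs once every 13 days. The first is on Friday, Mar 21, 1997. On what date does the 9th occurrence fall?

Jul 3, 1997

The 9th occurrence is 8 intervals after the first: 8 × 13 = 104 days after Mar 21, 1997.
Mar has 31 days — 10 days to the end of Mar leaves 94.
Apr has 30 days (64 left).
May has 31 days (33 left).
Jun has 30 days (3 left).
3 days into Jul → Jul 3, 1997.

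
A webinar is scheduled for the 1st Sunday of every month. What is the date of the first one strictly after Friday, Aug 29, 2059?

Sep 7, 2059

Aug 2059 starts on a Friday, so its 1st Sunday is Aug 3, 2059 (2 days in).
That is not after Aug 29, 2059, so look at Sep 2059.
Sep 2059 starts on a Monday, so its 1st Sunday is Sep 7, 2059 (6 days in).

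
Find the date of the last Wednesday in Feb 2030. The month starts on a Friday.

Feb 27, 2030

Feb 2030 begins on a Friday, so the first Wednesday is Feb 6 (5 days later).
Feb 2030 has 28 days. Adding weeks: 6, 13, 20, 27 — the last one ≤ 28 is the 27th.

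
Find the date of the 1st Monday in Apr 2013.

Apr 2013 begins on a Monday, so the first Monday is Apr 1.

Apr 1, 2013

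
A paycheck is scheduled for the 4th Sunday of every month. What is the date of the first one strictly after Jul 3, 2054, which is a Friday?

Jul 2054 starts on a Wednesday; its first Sunday is the 5th, so the 4th Sunday is the 26th — Jul 26, 2054.
Jul 26, 2054 is after Jul 3, 2054, so that is the next one.

Jul 26, 2054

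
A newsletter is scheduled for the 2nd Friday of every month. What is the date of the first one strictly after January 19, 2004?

February 13, 2004

January 2004 starts on a Thursday; its first Friday is the 2nd, so the 2nd Friday is the 9th — January 9, 2004.
That is not after January 19, 2004, so look at February 2004.
February 2004 starts on a Sunday; its first Friday is the 6th, so the 2nd Friday is the 13th — February 13, 2004.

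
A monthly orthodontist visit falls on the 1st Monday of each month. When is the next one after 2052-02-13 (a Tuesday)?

February 2052 starts on a Thursday, so its 1st Monday is 2052-02-05 (4 days in).
That is not after 2052-02-13, so look at March 2052.
March 2052 starts on a Friday, so its 1st Monday is 2052-03-04 (3 days in).

2052-03-04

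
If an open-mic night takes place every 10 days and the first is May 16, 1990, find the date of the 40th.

Jun 10, 1991

The 40th occurrence is 39 intervals after the first: 39 × 10 = 390 days after May 16, 1990.
May has 31 days — 15 days to the end of May leaves 375.
Jun has 30 days (345 left).
Jul has 31 days (314 left).
Aug has 31 days (283 left).
Sep has 30 days (253 left).
Oct has 31 days (222 left).
Nov has 30 days (192 left).
Dec has 31 days (161 left).
Jan has 31 days (130 left).
Feb has 28 days (102 left).
Mar has 31 days (71 left).
Apr has 30 days (41 left).
May has 31 days (10 left).
10 days into Jun → Jun 10, 1991.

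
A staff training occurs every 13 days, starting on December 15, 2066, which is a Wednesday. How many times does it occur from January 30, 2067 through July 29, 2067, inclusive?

Occurrences land 13·i days after December 15, 2066 for i = 0, 1, 2, …
January 30, 2067 is 46 days after the start; 46 ÷ 13 = 3 remainder 7; since the remainder is 7, round up to i = 4. First occurrence in the window: #5 on February 5, 2067 (4×13 = 52 days in).
July 29, 2067 is 226 days after the start; 226 ÷ 13 = 17 remainder 5. Last occurrence in the window: #18 on July 24, 2067.
Occurrences #5 through #18: 14 in total.

14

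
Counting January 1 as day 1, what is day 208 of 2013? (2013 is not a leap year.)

July 27, 2013

January has 31 days (208 − 31 = 177 remain).
February has 28 days (177 − 28 = 149 remain).
March has 31 days (149 − 31 = 118 remain).
April has 30 days (118 − 30 = 88 remain).
May has 31 days (88 − 31 = 57 remain).
June has 30 days (57 − 30 = 27 remain).
27 into July → July 27.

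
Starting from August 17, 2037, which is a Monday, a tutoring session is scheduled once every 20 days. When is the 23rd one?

October 31, 2038

The 23rd occurrence is 22 intervals after the first: 22 × 20 = 440 days after August 17, 2037.
August has 31 days — 14 days to the end of August leaves 426.
From end of August to end of 2037 is 122 days (304 left).
January has 31 days (273 left).
February has 28 days (245 left).
March has 31 days (214 left).
April has 30 days (184 left).
May has 31 days (153 left).
June has 30 days (123 left).
July has 31 days (92 left).
August has 31 days (61 left).
September has 30 days (31 left).
31 days into October → October 31, 2038.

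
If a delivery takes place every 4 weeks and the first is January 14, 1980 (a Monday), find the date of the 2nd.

The 2nd occurrence is 1 interval after the first: 1 × 28 = 28 days after January 14, 1980.
January has 31 days — 17 days to the end of January leaves 11.
11 days into February → February 11, 1980.

February 11, 1980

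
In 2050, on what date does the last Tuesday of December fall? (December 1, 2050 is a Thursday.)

December 2050 begins on a Thursday, so the first Tuesday is December 6 (5 days later).
December 2050 has 31 days. Adding weeks: 6, 13, 20, 27 — the last one ≤ 31 is the 27th.

27 December 2050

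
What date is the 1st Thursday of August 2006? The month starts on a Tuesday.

August 2006 begins on a Tuesday, so the first Thursday is August 3 (2 days later).

2006-08-03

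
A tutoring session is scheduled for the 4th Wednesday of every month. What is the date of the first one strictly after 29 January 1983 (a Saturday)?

23 February 1983

January 1983 starts on a Saturday; its first Wednesday is the 5th, so the 4th Wednesday is the 26th — 26 January 1983.
That is not after 29 January 1983, so look at February 1983.
February 1983 starts on a Tuesday; its first Wednesday is the 2nd, so the 4th Wednesday is the 23rd — 23 February 1983.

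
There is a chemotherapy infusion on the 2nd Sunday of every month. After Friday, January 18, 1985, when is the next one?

January 1985 starts on a Tuesday; its first Sunday is the 6th, so the 2nd Sunday is the 13th — January 13, 1985.
That is not after January 18, 1985, so look at February 1985.
February 1985 starts on a Friday; its first Sunday is the 3rd, so the 2nd Sunday is the 10th — February 10, 1985.

February 10, 1985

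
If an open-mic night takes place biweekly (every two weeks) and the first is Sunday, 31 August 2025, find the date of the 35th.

20 December 2026

The 35th occurrence is 34 intervals after the first: 34 × 14 = 476 days after 31 August 2025.
August has 31 days — 0 days to the end of August leaves 476.
From end of August to end of 2025 is 122 days (354 left).
January has 31 days (323 left).
February has 28 days (295 left).
March has 31 days (264 left).
April has 30 days (234 left).
May has 31 days (203 left).
June has 30 days (173 left).
July has 31 days (142 left).
August has 31 days (111 left).
September has 30 days (81 left).
October has 31 days (50 left).
November has 30 days (20 left).
20 days into December → 20 December 2026.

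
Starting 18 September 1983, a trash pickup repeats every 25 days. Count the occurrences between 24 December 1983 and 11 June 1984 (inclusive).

7

Occurrences land 25·i days after 18 September 1983 for i = 0, 1, 2, …
24 December 1983 is 97 days after the start; 97 ÷ 25 = 3 remainder 22; since the remainder is 22, round up to i = 4. First occurrence in the window: #5 on 27 December 1983 (4×25 = 100 days in).
11 June 1984 is 267 days after the start; 267 ÷ 25 = 10 remainder 17. Last occurrence in the window: #11 on 25 May 1984.
Occurrences #5 through #11: 7 in total.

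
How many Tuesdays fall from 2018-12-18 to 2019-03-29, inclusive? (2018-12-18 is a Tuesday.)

15

2018-12-18 is a Tuesday; the first Tuesday on or after it is 2018-12-18.
From 2018-12-18 to 2019-03-29: 13 + 31 + 28 + 29 = 101 days (rest of December, January, February, March).
101 ÷ 7 = 14 full weeks with remainder 3, so 14 more Tuesdays after the first → 15.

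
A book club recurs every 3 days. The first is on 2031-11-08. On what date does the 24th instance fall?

The 24th occurrence is 23 intervals after the first: 23 × 3 = 69 days after 2031-11-08.
November has 30 days — 22 days to the end of November leaves 47.
December has 31 days (16 left).
16 days into January → 2032-01-16.

2032-01-16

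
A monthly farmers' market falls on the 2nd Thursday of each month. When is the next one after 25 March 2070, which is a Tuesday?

10 April 2070

March 2070 starts on a Saturday; its first Thursday is the 6th, so the 2nd Thursday is the 13th — 13 March 2070.
That is not after 25 March 2070, so look at April 2070.
April 2070 starts on a Tuesday; its first Thursday is the 3rd, so the 2nd Thursday is the 10th — 10 April 2070.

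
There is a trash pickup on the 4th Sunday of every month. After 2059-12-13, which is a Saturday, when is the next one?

December 2059 starts on a Monday; its first Sunday is the 7th, so the 4th Sunday is the 28th — 2059-12-28.
2059-12-28 is after 2059-12-13, so that is the next one.

2059-12-28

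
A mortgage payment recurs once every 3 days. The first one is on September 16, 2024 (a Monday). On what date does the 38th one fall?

The 38th occurrence is 37 intervals after the first: 37 × 3 = 111 days after September 16, 2024.
September has 30 days — 14 days to the end of September leaves 97.
October has 31 days (66 left).
November has 30 days (36 left).
December has 31 days (5 left).
5 days into January → January 5, 2025.

January 5, 2025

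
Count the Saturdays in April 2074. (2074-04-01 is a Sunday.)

4

2074-04-01 is a Sunday; the first Saturday on or after it is 2074-04-07 (6 days later).
From 2074-04-07 to 2074-04-30 is 30 − 7 = 23 days.
23 ÷ 7 = 3 full weeks with remainder 2, so 3 more Saturdays after the first → 4.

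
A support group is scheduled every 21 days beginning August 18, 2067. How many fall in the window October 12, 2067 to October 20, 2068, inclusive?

18

Occurrences land 21·i days after August 18, 2067 for i = 0, 1, 2, …
October 12, 2067 is 55 days after the start; 55 ÷ 21 = 2 remainder 13; since the remainder is 13, round up to i = 3. First occurrence in the window: #4 on October 20, 2067 (3×21 = 63 days in).
October 20, 2068 is 429 days after the start; 429 ÷ 21 = 20 remainder 9. Last occurrence in the window: #21 on October 11, 2068.
Occurrences #4 through #21: 18 in total.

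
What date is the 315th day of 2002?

11 November 2002

January has 31 days (315 − 31 = 284 remain).
February has 28 days (284 − 28 = 256 remain).
March has 31 days (256 − 31 = 225 remain).
April has 30 days (225 − 30 = 195 remain).
May has 31 days (195 − 31 = 164 remain).
June has 30 days (164 − 30 = 134 remain).
July has 31 days (134 − 31 = 103 remain).
August has 31 days (103 − 31 = 72 remain).
September has 30 days (72 − 30 = 42 remain).
October has 31 days (42 − 31 = 11 remain).
11 into November → November 11.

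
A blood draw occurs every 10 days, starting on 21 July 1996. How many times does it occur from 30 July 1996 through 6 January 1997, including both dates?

16

Occurrences land 10·i days after 21 July 1996 for i = 0, 1, 2, …
30 July 1996 is 9 days after the start; 9 ÷ 10 = 0 remainder 9; since the remainder is 9, round up to i = 1. First occurrence in the window: #2 on 31 July 1996 (1×10 = 10 days in).
6 January 1997 is 169 days after the start; 169 ÷ 10 = 16 remainder 9. Last occurrence in the window: #17 on 28 December 1996.
Occurrences #2 through #17: 16 in total.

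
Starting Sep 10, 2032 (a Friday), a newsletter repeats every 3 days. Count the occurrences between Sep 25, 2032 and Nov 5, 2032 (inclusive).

14

Occurrences land 3·i days after Sep 10, 2032 for i = 0, 1, 2, …
Sep 25, 2032 is 15 days after the start; 15 ÷ 3 = 5 remainder 0. First occurrence in the window: #6 on Sep 25, 2032 (5×3 = 15 days in).
Nov 5, 2032 is 56 days after the start; 56 ÷ 3 = 18 remainder 2. Last occurrence in the window: #19 on Nov 3, 2032.
Occurrences #6 through #19: 14 in total.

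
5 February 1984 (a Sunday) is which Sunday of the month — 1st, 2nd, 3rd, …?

Day 5 falls in week ⌈5/7⌉ of the month.
Days 1–7 hold the 1st Sunday, 8–14 the 2nd, 15–21 the 3rd, 22–28 the 4th, 29–31 the 5th.
5 is in the range for the 1st.

1st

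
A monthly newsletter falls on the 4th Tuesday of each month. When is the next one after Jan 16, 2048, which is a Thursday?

Jan 28, 2048

Jan 2048 starts on a Wednesday; its first Tuesday is the 7th, so the 4th Tuesday is the 28th — Jan 28, 2048.
Jan 28, 2048 is after Jan 16, 2048, so that is the next one.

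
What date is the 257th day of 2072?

Sep 13, 2072

Jan has 31 days (257 − 31 = 226 remain).
Feb has 29 days (226 − 29 = 197 remain).
Mar has 31 days (197 − 31 = 166 remain).
Apr has 30 days (166 − 30 = 136 remain).
May has 31 days (136 − 31 = 105 remain).
Jun has 30 days (105 − 30 = 75 remain).
Jul has 31 days (75 − 31 = 44 remain).
Aug has 31 days (44 − 31 = 13 remain).
13 into Sep → Sep 13.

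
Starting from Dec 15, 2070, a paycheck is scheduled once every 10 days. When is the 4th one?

Jan 14, 2071

The 4th occurrence is 3 intervals after the first: 3 × 10 = 30 days after Dec 15, 2070.
Dec has 31 days — 16 days to the end of Dec leaves 14.
14 days into Jan → Jan 14, 2071.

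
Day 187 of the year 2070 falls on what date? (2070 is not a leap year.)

6 July 2070

January has 31 days (187 − 31 = 156 remain).
February has 28 days (156 − 28 = 128 remain).
March has 31 days (128 − 31 = 97 remain).
April has 30 days (97 − 30 = 67 remain).
May has 31 days (67 − 31 = 36 remain).
June has 30 days (36 − 30 = 6 remain).
6 into July → July 6.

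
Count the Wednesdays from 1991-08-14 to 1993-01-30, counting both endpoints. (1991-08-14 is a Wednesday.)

1991-08-14 is a Wednesday; the first Wednesday on or after it is 1991-08-14.
From 1991-08-14 to 1993-01-30: 139 + 366 + 30 = 535 days (rest of 1991, 1992, to 1993-01-30 in 1993).
535 ÷ 7 = 76 full weeks with remainder 3, so 76 more Wednesdays after the first → 77.

77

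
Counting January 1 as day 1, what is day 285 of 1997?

Oct 12, 1997

Jan has 31 days (285 − 31 = 254 remain).
Feb has 28 days (254 − 28 = 226 remain).
Mar has 31 days (226 − 31 = 195 remain).
Apr has 30 days (195 − 30 = 165 remain).
May has 31 days (165 − 31 = 134 remain).
Jun has 30 days (134 − 30 = 104 remain).
Jul has 31 days (104 − 31 = 73 remain).
Aug has 31 days (73 − 31 = 42 remain).
Sep has 30 days (42 − 30 = 12 remain).
12 into Oct → Oct 12.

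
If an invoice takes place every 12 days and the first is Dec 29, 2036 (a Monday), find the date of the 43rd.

May 17, 2038

The 43rd occurrence is 42 intervals after the first: 42 × 12 = 504 days after Dec 29, 2036.
Dec has 31 days — 2 days to the end of Dec leaves 502.
2037 has 365 days (137 left).
Jan has 31 days (106 left).
Feb has 28 days (78 left).
Mar has 31 days (47 left).
Apr has 30 days (17 left).
17 days into May → May 17, 2038.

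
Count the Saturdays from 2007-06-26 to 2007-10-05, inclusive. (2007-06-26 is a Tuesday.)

14

2007-06-26 is a Tuesday; the first Saturday on or after it is 2007-06-30 (4 days later).
From 2007-06-30 to 2007-10-05: 0 + 31 + 31 + 30 + 5 = 97 days (rest of June, July, August, September, October).
97 ÷ 7 = 13 full weeks with remainder 6, so 13 more Saturdays after the first → 14.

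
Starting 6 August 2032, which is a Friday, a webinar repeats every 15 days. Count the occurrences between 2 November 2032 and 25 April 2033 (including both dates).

12

Occurrences land 15·i days after 6 August 2032 for i = 0, 1, 2, …
2 November 2032 is 88 days after the start; 88 ÷ 15 = 5 remainder 13; since the remainder is 13, round up to i = 6. First occurrence in the window: #7 on 4 November 2032 (6×15 = 90 days in).
25 April 2033 is 262 days after the start; 262 ÷ 15 = 17 remainder 7. Last occurrence in the window: #18 on 18 April 2033.
Occurrences #7 through #18: 12 in total.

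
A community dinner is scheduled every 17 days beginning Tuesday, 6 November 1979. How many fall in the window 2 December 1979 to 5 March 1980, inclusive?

Occurrences land 17·i days after 6 November 1979 for i = 0, 1, 2, …
2 December 1979 is 26 days after the start; 26 ÷ 17 = 1 remainder 9; since the remainder is 9, round up to i = 2. First occurrence in the window: #3 on 10 December 1979 (2×17 = 34 days in).
5 March 1980 is 120 days after the start; 120 ÷ 17 = 7 remainder 1. Last occurrence in the window: #8 on 4 March 1980.
Occurrences #3 through #8: 6 in total.

6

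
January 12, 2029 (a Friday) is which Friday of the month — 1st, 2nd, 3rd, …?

2nd

Day 12 falls in week ⌈12/7⌉ of the month.
Days 1–7 hold the 1st Friday, 8–14 the 2nd, 15–21 the 3rd, 22–28 the 4th, 29–31 the 5th.
12 is in the range for the 2nd.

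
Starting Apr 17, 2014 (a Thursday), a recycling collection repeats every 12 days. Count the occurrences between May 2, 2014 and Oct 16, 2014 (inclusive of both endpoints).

14

Occurrences land 12·i days after Apr 17, 2014 for i = 0, 1, 2, …
May 2, 2014 is 15 days after the start; 15 ÷ 12 = 1 remainder 3; since the remainder is 3, round up to i = 2. First occurrence in the window: #3 on May 11, 2014 (2×12 = 24 days in).
Oct 16, 2014 is 182 days after the start; 182 ÷ 12 = 15 remainder 2. Last occurrence in the window: #16 on Oct 14, 2014.
Occurrences #3 through #16: 14 in total.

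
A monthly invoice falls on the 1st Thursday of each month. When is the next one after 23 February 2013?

February 2013 starts on a Friday, so its 1st Thursday is 7 February 2013 (6 days in).
That is not after 23 February 2013, so look at March 2013.
March 2013 starts on a Friday, so its 1st Thursday is 7 March 2013 (6 days in).

7 March 2013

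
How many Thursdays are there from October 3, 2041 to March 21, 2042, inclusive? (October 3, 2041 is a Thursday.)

25

October 3, 2041 is a Thursday; the first Thursday on or after it is October 3, 2041.
From October 3, 2041 to March 21, 2042: 28 + 30 + 31 + 31 + 28 + 21 = 169 days (rest of October, November, December, January, February, March).
169 ÷ 7 = 24 full weeks with remainder 1, so 24 more Thursdays after the first → 25.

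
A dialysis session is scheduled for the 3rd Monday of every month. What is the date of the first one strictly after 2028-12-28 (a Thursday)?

December 2028 starts on a Friday; its first Monday is the 4th, so the 3rd Monday is the 18th — 2028-12-18.
That is not after 2028-12-28, so look at January 2029.
January 2029 starts on a Monday; its first Monday is the 1st, so the 3rd Monday is the 15th — 2029-01-15.

2029-01-15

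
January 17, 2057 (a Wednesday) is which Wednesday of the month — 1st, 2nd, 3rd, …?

3rd

Day 17 falls in week ⌈17/7⌉ of the month.
Days 1–7 hold the 1st Wednesday, 8–14 the 2nd, 15–21 the 3rd, 22–28 the 4th, 29–31 the 5th.
17 is in the range for the 3rd.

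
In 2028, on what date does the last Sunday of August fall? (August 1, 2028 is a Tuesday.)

August 27, 2028

August 2028 begins on a Tuesday, so the first Sunday is August 6 (5 days later).
August 2028 has 31 days. Adding weeks: 6, 13, 20, 27 — the last one ≤ 31 is the 27th.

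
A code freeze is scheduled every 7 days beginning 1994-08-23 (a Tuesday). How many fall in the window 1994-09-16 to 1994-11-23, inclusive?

10

Occurrences land 7·i days after 1994-08-23 for i = 0, 1, 2, …
1994-09-16 is 24 days after the start; 24 ÷ 7 = 3 remainder 3; since the remainder is 3, round up to i = 4. First occurrence in the window: #5 on 1994-09-20 (4×7 = 28 days in).
1994-11-23 is 92 days after the start; 92 ÷ 7 = 13 remainder 1. Last occurrence in the window: #14 on 1994-11-22.
Occurrences #5 through #14: 10 in total.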